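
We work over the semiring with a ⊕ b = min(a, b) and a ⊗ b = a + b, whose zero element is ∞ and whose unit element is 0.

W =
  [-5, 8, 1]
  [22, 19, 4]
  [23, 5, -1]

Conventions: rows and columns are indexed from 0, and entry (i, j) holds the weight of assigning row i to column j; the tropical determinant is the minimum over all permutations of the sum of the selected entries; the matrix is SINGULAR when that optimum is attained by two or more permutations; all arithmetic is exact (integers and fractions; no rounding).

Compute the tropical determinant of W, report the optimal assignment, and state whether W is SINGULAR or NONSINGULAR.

σ = (0, 1, 2): (-5) + 19 + (-1) = 13
σ = (0, 2, 1): (-5) + 4 + 5 = 4
σ = (1, 0, 2): 8 + 22 + (-1) = 29
σ = (1, 2, 0): 8 + 4 + 23 = 35
σ = (2, 0, 1): 1 + 22 + 5 = 28
σ = (2, 1, 0): 1 + 19 + 23 = 43
Optimal value attained by: σ = (0, 2, 1).
Answer: det⊕(W) = 4; verdict: NONSINGULAR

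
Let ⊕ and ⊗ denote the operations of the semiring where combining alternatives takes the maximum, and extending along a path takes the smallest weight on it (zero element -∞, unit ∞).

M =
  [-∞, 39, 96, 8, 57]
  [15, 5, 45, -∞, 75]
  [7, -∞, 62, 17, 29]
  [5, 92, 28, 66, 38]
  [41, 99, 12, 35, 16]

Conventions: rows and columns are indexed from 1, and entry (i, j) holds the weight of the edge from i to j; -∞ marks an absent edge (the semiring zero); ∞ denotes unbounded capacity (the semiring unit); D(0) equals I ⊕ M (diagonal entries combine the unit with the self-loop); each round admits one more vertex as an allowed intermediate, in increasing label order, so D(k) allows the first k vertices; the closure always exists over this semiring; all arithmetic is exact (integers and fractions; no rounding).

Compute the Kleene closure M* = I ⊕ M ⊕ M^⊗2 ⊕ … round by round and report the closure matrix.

D(0):
  [∞, 39, 96, 8, 57]
  [15, ∞, 45, -∞, 75]
  [7, -∞, ∞, 17, 29]
  [5, 92, 28, ∞, 38]
  [41, 99, 12, 35, ∞]
D(1):
  [∞, 39, 96, 8, 57]
  [15, ∞, 45, 8, 75]
  [7, 7, ∞, 17, 29]
  [5, 92, 28, ∞, 38]
  [41, 99, 41, 35, ∞]
D(2):
  [∞, 39, 96, 8, 57]
  [15, ∞, 45, 8, 75]
  [7, 7, ∞, 17, 29]
  [15, 92, 45, ∞, 75]
  [41, 99, 45, 35, ∞]
D(3):
  [∞, 39, 96, 17, 57]
  [15, ∞, 45, 17, 75]
  [7, 7, ∞, 17, 29]
  [15, 92, 45, ∞, 75]
  [41, 99, 45, 35, ∞]
D(4):
  [∞, 39, 96, 17, 57]
  [15, ∞, 45, 17, 75]
  [15, 17, ∞, 17, 29]
  [15, 92, 45, ∞, 75]
  [41, 99, 45, 35, ∞]
D(5):
  [∞, 57, 96, 35, 57]
  [41, ∞, 45, 35, 75]
  [29, 29, ∞, 29, 29]
  [41, 92, 45, ∞, 75]
  [41, 99, 45, 35, ∞]
Answer: M* = [[∞, 57, 96, 35, 57], [41, ∞, 45, 35, 75], [29, 29, ∞, 29, 29], [41, 92, 45, ∞, 75], [41, 99, 45, 35, ∞]]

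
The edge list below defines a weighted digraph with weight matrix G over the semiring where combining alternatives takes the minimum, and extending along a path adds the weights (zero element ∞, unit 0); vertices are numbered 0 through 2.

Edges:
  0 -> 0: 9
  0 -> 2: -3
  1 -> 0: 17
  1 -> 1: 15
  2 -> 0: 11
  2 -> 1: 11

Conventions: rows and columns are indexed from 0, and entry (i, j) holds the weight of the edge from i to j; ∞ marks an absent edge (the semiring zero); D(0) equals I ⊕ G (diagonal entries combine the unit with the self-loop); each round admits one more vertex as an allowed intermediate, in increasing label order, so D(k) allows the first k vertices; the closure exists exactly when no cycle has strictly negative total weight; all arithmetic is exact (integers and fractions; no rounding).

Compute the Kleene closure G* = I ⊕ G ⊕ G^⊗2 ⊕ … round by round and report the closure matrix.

D(0):
  [0, ∞, -3]
  [17, 0, ∞]
  [11, 11, 0]
D(1):
  [0, ∞, -3]
  [17, 0, 14]
  [11, 11, 0]
D(2):
  [0, ∞, -3]
  [17, 0, 14]
  [11, 11, 0]
D(3):
  [0, 8, -3]
  [17, 0, 14]
  [11, 11, 0]
Answer: G* = [[0, 8, -3], [17, 0, 14], [11, 11, 0]]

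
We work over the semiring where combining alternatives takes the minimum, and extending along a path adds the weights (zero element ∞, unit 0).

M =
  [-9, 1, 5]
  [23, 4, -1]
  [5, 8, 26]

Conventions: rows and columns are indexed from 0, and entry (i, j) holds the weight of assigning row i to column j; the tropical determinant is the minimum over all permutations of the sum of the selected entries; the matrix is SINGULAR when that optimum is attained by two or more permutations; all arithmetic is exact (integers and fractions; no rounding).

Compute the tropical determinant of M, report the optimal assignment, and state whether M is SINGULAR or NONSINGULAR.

σ = (0, 1, 2): (-9) + 4 + 26 = 21
σ = (0, 2, 1): (-9) + (-1) + 8 = -2
σ = (1, 0, 2): 1 + 23 + 26 = 50
σ = (1, 2, 0): 1 + (-1) + 5 = 5
σ = (2, 0, 1): 5 + 23 + 8 = 36
σ = (2, 1, 0): 5 + 4 + 5 = 14
Optimal value attained by: σ = (0, 2, 1).
Answer: det⊕(M) = -2; verdict: NONSINGULAR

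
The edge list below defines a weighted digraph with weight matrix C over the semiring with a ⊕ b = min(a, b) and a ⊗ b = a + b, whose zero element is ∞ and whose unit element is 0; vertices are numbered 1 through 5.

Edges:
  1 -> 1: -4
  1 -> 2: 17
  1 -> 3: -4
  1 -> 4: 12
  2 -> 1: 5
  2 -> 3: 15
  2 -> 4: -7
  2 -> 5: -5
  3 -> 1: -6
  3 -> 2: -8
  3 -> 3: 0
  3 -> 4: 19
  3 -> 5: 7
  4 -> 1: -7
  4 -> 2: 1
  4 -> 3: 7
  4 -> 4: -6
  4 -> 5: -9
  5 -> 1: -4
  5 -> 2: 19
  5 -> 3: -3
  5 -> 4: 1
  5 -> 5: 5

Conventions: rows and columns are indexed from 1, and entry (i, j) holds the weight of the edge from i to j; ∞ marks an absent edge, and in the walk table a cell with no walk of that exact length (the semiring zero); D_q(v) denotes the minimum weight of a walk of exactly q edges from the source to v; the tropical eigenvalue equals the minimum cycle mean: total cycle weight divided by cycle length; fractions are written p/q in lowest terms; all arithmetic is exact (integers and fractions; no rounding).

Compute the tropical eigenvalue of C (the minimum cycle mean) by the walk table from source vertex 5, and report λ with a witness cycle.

q=0: [∞, ∞, ∞, ∞, 0]
q=1: [-4, 19, -3, 1, 5]
q=2: [-9, -11, -8, -5, -8]
q=3: [-14, -16, -13, -18, -16]
q=4: [-25, -21, -19, -24, -27]
q=5: [-31, -27, -30, -30, -33]
Optimal cycle mean attained by: cycle 2->4->5->3->2, total (-7) + (-9) + (-3) + (-8), length 4.
Answer: λ = -27/4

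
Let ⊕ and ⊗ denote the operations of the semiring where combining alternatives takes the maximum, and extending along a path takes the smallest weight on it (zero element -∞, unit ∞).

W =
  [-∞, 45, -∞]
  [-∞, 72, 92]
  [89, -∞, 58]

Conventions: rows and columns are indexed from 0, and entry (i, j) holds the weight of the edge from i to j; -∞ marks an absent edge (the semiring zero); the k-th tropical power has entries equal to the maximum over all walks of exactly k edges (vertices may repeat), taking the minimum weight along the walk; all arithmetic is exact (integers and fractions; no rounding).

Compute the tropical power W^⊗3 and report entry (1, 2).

W^⊗2:
  [-∞, 45, 45]
  [89, 72, 72]
  [58, 45, 58]
W^⊗3:
  [45, 45, 45]
  [72, 72, 72]
  [58, 45, 58]
Key observation: the optimum is the walk 1->1->1->2, with weight 72 min 72 min 92 = 72.
Optimal value attained by: walk 1->1->1->2.
Answer: (W^⊗3)[1][2] = 72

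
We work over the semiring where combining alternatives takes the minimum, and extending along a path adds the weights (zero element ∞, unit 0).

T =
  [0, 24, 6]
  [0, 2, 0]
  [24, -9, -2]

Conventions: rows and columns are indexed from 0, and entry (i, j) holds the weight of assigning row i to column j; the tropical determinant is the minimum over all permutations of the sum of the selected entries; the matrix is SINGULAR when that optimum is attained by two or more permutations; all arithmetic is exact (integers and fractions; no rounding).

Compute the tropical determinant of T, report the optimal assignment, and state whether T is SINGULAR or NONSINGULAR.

σ = (0, 1, 2): 0 + 2 + (-2) = 0
σ = (0, 2, 1): 0 + 0 + (-9) = -9
σ = (1, 0, 2): 24 + 0 + (-2) = 22
σ = (1, 2, 0): 24 + 0 + 24 = 48
σ = (2, 0, 1): 6 + 0 + (-9) = -3
σ = (2, 1, 0): 6 + 2 + 24 = 32
Optimal value attained by: σ = (0, 2, 1).
Answer: det⊕(T) = -9; verdict: NONSINGULAR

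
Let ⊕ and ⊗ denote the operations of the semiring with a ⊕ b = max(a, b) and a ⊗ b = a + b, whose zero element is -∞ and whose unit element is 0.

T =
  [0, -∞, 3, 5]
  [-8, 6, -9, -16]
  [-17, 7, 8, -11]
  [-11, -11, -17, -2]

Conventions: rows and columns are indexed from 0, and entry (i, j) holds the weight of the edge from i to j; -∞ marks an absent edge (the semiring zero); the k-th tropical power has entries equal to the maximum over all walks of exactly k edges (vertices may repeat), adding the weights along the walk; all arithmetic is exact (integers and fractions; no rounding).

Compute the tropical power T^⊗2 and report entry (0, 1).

T^⊗2:
  [0, 10, 11, 5]
  [-2, 12, -1, -3]
  [-1, 15, 16, -3]
  [-11, -5, -8, -4]
Key observation: the optimum is the walk 0->2->1, with weight 3 + 7 = 10.
Optimal value attained by: walk 0->2->1.
Answer: (T^⊗2)[0][1] = 10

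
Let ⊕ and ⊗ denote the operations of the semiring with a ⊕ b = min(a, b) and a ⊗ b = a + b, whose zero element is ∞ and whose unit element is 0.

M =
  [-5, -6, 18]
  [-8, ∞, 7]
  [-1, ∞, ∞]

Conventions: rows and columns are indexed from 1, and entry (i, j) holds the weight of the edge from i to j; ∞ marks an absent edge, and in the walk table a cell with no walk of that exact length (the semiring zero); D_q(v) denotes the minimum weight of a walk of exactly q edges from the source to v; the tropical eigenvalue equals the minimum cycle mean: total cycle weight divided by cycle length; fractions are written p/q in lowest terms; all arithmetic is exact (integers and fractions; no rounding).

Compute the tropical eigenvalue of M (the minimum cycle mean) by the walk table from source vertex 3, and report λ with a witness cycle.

q=0: [∞, ∞, 0]
q=1: [-1, ∞, ∞]
q=2: [-6, -7, 17]
q=3: [-15, -12, 0]
Optimal cycle mean attained by: cycle 1->2->1, total (-6) + (-8), length 2.
Answer: λ = -7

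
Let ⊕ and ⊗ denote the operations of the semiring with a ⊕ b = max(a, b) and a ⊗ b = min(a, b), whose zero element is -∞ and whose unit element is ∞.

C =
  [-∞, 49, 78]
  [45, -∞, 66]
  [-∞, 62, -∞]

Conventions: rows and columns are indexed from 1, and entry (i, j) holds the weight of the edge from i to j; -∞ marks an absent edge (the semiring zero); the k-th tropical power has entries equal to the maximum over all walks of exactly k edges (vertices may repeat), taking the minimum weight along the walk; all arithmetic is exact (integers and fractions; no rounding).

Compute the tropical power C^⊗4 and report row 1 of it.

C^⊗2:
  [45, 62, 49]
  [-∞, 62, 45]
  [45, -∞, 62]
C^⊗3:
  [45, 49, 62]
  [45, 45, 62]
  [-∞, 62, 45]
C^⊗4:
  [45, 62, 49]
  [45, 62, 45]
  [45, 45, 62]
Answer: row 1 of C^⊗4 = [45, 62, 49]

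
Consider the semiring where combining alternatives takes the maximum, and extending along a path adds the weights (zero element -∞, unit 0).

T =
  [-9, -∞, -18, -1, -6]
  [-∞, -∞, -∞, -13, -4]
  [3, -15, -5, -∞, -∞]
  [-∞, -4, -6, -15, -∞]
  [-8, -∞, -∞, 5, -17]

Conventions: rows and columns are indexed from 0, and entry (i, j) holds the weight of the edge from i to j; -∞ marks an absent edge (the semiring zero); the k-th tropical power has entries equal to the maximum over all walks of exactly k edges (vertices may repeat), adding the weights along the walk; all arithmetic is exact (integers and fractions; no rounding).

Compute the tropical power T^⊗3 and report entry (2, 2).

T^⊗2:
  [-14, -5, -7, -1, -15]
  [-12, -17, -19, 1, -21]
  [-2, -20, -10, 2, -3]
  [-3, -19, -11, -17, -8]
  [-17, 1, -1, -9, -14]
T^⊗3:
  [-4, -5, -7, -10, -9]
  [-16, -3, -5, -13, -18]
  [-7, -2, -4, 2, -8]
  [-8, -21, -16, -3, -9]
  [2, -13, -6, -9, -3]
Key observation: the optimum is the walk 2->0->3->2, with weight 3 + (-1) + (-6) = -4.
Optimal value attained by: walk 2->0->3->2.
Answer: (T^⊗3)[2][2] = -4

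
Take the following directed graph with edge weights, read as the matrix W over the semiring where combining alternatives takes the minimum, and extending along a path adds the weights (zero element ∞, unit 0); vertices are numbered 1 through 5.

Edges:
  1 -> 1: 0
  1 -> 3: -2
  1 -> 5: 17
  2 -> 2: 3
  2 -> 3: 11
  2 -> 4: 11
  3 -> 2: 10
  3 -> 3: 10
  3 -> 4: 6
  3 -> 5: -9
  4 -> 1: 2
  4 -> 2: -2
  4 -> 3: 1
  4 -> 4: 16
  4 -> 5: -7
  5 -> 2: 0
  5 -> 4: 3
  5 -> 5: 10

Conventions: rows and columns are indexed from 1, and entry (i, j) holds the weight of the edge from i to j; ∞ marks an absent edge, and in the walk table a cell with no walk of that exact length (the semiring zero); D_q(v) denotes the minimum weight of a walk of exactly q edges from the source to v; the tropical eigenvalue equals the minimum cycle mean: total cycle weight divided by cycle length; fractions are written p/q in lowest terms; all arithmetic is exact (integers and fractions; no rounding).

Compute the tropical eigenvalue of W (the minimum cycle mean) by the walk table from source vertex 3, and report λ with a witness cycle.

q=0: [∞, ∞, 0, ∞, ∞]
q=1: [∞, 10, 10, 6, -9]
q=2: [8, -9, 7, -6, -1]
q=3: [-4, -8, -5, 2, -13]
q=4: [-4, -13, -6, -10, -14]
q=5: [-8, -14, -9, -11, -17]
Optimal cycle mean attained by: cycle 4->5->4, total (-7) + 3, length 2.
Answer: λ = -2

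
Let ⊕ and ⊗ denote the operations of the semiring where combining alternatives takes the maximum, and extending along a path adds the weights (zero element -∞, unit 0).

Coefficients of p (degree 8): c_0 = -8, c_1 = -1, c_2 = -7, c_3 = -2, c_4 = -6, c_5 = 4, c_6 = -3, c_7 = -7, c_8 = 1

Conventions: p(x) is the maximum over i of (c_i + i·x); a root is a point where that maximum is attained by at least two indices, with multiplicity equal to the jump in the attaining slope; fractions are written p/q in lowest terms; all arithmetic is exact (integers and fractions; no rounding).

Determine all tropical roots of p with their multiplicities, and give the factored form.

hull edge (i=0, c=-8) to (i=1, c=-1): slope 7, span 1
hull edge (i=1, c=-1) to (i=5, c=4): slope 5/4, span 4
hull edge (i=5, c=4) to (i=8, c=1): slope -1, span 3
Factored form: p(x) = 1 ⊗ (x ⊕ (-7)) ⊗ (x ⊕ (-5/4)) ⊗ (x ⊕ (-5/4)) ⊗ (x ⊕ (-5/4)) ⊗ (x ⊕ (-5/4)) ⊗ (x ⊕ 1) ⊗ (x ⊕ 1) ⊗ (x ⊕ 1)
Answer: roots = -7 (mult 1), -5/4 (mult 4), 1 (mult 3)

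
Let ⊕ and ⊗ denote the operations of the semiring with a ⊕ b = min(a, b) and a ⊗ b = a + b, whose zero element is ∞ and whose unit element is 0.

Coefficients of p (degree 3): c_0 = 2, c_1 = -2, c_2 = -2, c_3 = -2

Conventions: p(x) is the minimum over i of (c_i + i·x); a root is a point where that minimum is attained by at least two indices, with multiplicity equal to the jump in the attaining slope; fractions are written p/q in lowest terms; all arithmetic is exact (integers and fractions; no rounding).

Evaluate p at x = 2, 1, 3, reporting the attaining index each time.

p(2) = min(2+0·2=2, -2+1·2=0, -2+2·2=2, -2+3·2=4) = 0 (attained by i=1)
p(1) = min(2+0·1=2, -2+1·1=-1, -2+2·1=0, -2+3·1=1) = -1 (attained by i=1)
p(3) = min(2+0·3=2, -2+1·3=1, -2+2·3=4, -2+3·3=7) = 1 (attained by i=1)
Answer: p(2) = 0; p(1) = -1; p(3) = 1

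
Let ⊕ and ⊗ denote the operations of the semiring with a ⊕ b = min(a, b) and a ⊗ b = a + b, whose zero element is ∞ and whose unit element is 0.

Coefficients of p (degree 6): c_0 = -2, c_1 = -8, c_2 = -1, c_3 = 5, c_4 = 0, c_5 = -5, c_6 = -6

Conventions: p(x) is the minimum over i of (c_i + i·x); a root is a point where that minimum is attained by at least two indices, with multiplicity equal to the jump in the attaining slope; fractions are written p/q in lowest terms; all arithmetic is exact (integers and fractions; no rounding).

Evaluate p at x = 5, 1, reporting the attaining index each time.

p(5) = min(-2+0·5=-2, -8+1·5=-3, -1+2·5=9, 5+3·5=20, 0+4·5=20, -5+5·5=20, -6+6·5=24) = -3 (attained by i=1)
p(1) = min(-2+0·1=-2, -8+1·1=-7, -1+2·1=1, 5+3·1=8, 0+4·1=4, -5+5·1=0, -6+6·1=0) = -7 (attained by i=1)
Answer: p(5) = -3; p(1) = -7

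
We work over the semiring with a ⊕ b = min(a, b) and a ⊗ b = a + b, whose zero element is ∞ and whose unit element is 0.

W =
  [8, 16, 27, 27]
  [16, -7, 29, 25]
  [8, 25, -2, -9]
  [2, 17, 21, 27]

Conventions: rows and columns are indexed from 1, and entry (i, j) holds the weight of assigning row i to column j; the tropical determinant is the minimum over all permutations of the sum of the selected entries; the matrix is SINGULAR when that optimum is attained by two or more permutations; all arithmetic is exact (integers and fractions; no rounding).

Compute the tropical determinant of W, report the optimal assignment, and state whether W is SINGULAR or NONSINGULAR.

σ = (1, 2, 3, 4): 8 + (-7) + (-2) + 27 = 26
σ = (1, 2, 4, 3): 8 + (-7) + (-9) + 21 = 13
σ = (1, 3, 2, 4): 8 + 29 + 25 + 27 = 89
σ = (1, 3, 4, 2): 8 + 29 + (-9) + 17 = 45
σ = (1, 4, 2, 3): 8 + 25 + 25 + 21 = 79
σ = (1, 4, 3, 2): 8 + 25 + (-2) + 17 = 48
σ = (2, 1, 3, 4): 16 + 16 + (-2) + 27 = 57
σ = (2, 1, 4, 3): 16 + 16 + (-9) + 21 = 44
σ = (2, 3, 1, 4): 16 + 29 + 8 + 27 = 80
σ = (2, 3, 4, 1): 16 + 29 + (-9) + 2 = 38
σ = (2, 4, 1, 3): 16 + 25 + 8 + 21 = 70
σ = (2, 4, 3, 1): 16 + 25 + (-2) + 2 = 41
σ = (3, 1, 2, 4): 27 + 16 + 25 + 27 = 95
σ = (3, 1, 4, 2): 27 + 16 + (-9) + 17 = 51
σ = (3, 2, 1, 4): 27 + (-7) + 8 + 27 = 55
σ = (3, 2, 4, 1): 27 + (-7) + (-9) + 2 = 13
σ = (3, 4, 1, 2): 27 + 25 + 8 + 17 = 77
σ = (3, 4, 2, 1): 27 + 25 + 25 + 2 = 79
σ = (4, 1, 2, 3): 27 + 16 + 25 + 21 = 89
σ = (4, 1, 3, 2): 27 + 16 + (-2) + 17 = 58
σ = (4, 2, 1, 3): 27 + (-7) + 8 + 21 = 49
σ = (4, 2, 3, 1): 27 + (-7) + (-2) + 2 = 20
σ = (4, 3, 1, 2): 27 + 29 + 8 + 17 = 81
σ = (4, 3, 2, 1): 27 + 29 + 25 + 2 = 83
Optimal value attained by: σ = (1, 2, 4, 3).
Answer: det⊕(W) = 13; verdict: SINGULAR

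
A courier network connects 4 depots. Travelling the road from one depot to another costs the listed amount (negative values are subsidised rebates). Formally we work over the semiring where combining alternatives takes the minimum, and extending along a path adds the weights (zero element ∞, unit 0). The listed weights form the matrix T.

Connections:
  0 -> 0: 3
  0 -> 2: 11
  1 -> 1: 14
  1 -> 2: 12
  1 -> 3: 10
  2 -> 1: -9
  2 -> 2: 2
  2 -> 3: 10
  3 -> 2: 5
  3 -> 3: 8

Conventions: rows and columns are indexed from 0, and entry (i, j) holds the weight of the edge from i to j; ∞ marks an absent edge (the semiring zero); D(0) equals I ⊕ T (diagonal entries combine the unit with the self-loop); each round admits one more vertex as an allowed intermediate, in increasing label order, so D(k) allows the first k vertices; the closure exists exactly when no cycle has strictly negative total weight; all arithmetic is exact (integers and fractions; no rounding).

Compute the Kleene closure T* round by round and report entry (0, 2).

D(0):
  [0, ∞, 11, ∞]
  [∞, 0, 12, 10]
  [∞, -9, 0, 10]
  [∞, ∞, 5, 0]
D(1):
  [0, ∞, 11, ∞]
  [∞, 0, 12, 10]
  [∞, -9, 0, 10]
  [∞, ∞, 5, 0]
D(2):
  [0, ∞, 11, ∞]
  [∞, 0, 12, 10]
  [∞, -9, 0, 1]
  [∞, ∞, 5, 0]
D(3):
  [0, 2, 11, 12]
  [∞, 0, 12, 10]
  [∞, -9, 0, 1]
  [∞, -4, 5, 0]
D(4):
  [0, 2, 11, 12]
  [∞, 0, 12, 10]
  [∞, -9, 0, 1]
  [∞, -4, 5, 0]
Answer: T*[0][2] = 11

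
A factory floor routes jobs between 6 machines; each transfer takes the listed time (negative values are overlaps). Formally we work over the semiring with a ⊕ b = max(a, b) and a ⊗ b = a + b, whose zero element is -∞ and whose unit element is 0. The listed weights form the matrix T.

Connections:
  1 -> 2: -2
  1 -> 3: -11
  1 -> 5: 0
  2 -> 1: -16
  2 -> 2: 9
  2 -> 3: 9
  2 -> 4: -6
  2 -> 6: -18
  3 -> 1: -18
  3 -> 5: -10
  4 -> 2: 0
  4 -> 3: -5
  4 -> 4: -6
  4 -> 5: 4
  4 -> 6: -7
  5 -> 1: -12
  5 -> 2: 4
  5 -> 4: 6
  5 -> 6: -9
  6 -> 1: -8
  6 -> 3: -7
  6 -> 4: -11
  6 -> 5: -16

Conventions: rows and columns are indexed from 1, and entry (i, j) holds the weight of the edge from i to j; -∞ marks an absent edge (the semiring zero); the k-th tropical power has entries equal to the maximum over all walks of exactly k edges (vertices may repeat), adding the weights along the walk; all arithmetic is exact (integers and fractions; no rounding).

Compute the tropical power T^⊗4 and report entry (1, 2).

T^⊗2:
  [-12, 7, 7, 6, -21, -9]
  [-7, 18, 18, 3, -1, -9]
  [-22, -6, -29, -4, -18, -19]
  [-8, 9, 9, 10, -2, -5]
  [-12, 13, 13, 0, 10, -1]
  [-25, -10, -16, -10, -7, -18]
T^⊗3:
  [-9, 16, 16, 1, 10, -1]
  [2, 27, 27, 12, 8, 0]
  [-22, 3, 3, -10, 0, -11]
  [-7, 18, 18, 4, 14, 3]
  [-2, 22, 22, 16, 4, 1]
  [-19, -1, -1, -1, -6, -16]
T^⊗4:
  [0, 25, 25, 16, 6, 1]
  [11, 36, 36, 21, 17, 9]
  [-12, 12, 12, 6, -6, -9]
  [2, 27, 27, 20, 8, 5]
  [6, 31, 31, 16, 20, 9]
  [-17, 8, 8, 0, 3, -8]
Key observation: the optimum is the walk 1->2->2->2->2, with weight (-2) + 9 + 9 + 9 = 25.
Optimal value attained by: walk 1->2->2->2->2.
Answer: (T^⊗4)[1][2] = 25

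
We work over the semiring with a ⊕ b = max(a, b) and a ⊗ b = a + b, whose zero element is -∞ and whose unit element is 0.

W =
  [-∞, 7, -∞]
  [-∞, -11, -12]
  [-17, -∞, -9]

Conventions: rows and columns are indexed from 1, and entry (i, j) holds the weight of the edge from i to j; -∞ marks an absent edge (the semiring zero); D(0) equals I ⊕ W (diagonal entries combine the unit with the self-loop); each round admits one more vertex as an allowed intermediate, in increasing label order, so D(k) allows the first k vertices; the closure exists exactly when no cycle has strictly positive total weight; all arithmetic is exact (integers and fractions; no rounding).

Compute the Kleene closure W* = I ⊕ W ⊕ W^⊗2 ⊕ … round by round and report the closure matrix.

D(0):
  [0, 7, -∞]
  [-∞, 0, -12]
  [-17, -∞, 0]
D(1):
  [0, 7, -∞]
  [-∞, 0, -12]
  [-17, -10, 0]
D(2):
  [0, 7, -5]
  [-∞, 0, -12]
  [-17, -10, 0]
D(3):
  [0, 7, -5]
  [-29, 0, -12]
  [-17, -10, 0]
Answer: W* = [[0, 7, -5], [-29, 0, -12], [-17, -10, 0]]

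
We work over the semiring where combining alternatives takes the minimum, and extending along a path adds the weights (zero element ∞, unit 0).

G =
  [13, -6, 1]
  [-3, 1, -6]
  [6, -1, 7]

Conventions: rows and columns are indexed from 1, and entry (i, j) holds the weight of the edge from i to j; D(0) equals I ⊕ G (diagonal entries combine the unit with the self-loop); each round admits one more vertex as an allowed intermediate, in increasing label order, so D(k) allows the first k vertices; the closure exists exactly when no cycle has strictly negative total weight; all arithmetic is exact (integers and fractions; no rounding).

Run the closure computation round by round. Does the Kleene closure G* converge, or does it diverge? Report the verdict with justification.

D(0):
  [0, -6, 1]
  [-3, 0, -6]
  [6, -1, 0]
Detection: at round 1, diagonal entry (2, 2) turns strictly negative.
Key observation: the cycle 2->1->2 has total weight (-3) + (-6), which is strictly negative.
Answer: DIVERGES — negative cycle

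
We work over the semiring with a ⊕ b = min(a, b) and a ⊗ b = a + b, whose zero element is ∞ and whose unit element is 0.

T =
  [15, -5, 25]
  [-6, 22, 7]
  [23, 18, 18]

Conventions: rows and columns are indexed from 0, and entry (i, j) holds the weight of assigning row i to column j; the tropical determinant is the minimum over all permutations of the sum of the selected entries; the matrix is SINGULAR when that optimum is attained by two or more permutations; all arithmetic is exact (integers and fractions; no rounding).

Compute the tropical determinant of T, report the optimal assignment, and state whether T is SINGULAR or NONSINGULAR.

σ = (0, 1, 2): 15 + 22 + 18 = 55
σ = (0, 2, 1): 15 + 7 + 18 = 40
σ = (1, 0, 2): (-5) + (-6) + 18 = 7
σ = (1, 2, 0): (-5) + 7 + 23 = 25
σ = (2, 0, 1): 25 + (-6) + 18 = 37
σ = (2, 1, 0): 25 + 22 + 23 = 70
Optimal value attained by: σ = (1, 0, 2).
Answer: det⊕(T) = 7; verdict: NONSINGULAR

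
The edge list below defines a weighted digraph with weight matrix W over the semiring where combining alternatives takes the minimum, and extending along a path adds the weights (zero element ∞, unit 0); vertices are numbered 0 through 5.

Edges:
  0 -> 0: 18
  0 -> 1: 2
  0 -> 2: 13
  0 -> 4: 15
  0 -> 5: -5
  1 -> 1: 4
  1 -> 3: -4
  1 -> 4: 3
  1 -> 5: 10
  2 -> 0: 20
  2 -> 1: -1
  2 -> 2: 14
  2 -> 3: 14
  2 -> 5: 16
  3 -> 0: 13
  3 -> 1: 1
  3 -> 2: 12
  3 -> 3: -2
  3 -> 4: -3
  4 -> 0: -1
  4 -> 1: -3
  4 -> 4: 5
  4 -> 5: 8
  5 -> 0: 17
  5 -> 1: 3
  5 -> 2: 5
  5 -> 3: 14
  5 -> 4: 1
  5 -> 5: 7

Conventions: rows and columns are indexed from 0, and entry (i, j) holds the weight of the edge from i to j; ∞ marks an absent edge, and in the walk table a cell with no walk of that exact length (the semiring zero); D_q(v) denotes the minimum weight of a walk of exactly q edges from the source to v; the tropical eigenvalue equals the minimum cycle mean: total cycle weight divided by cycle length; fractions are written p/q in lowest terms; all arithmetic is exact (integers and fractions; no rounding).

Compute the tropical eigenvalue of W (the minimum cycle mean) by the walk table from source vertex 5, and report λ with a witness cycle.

q=0: [∞, ∞, ∞, ∞, ∞, 0]
q=1: [17, 3, 5, 14, 1, 7]
q=2: [0, -2, 12, -1, 6, 9]
q=3: [5, 0, 11, -6, -4, -5]
q=4: [-5, -7, 0, -8, -9, 0]
q=5: [-10, -12, 4, -11, -11, -10]
q=6: [-12, -14, -5, -16, -14, -15]
Optimal cycle mean attained by: cycle 1->3->4->1, total (-4) + (-3) + (-3), length 3.
Answer: λ = -10/3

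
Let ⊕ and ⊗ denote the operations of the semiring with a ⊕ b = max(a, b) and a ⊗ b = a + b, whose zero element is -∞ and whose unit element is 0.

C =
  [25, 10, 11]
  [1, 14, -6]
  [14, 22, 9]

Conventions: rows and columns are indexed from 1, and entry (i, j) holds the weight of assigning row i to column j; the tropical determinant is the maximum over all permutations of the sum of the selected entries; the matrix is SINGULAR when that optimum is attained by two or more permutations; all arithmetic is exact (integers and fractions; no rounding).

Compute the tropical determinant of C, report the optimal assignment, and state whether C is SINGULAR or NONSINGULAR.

σ = (1, 2, 3): 25 + 14 + 9 = 48
σ = (1, 3, 2): 25 + (-6) + 22 = 41
σ = (2, 1, 3): 10 + 1 + 9 = 20
σ = (2, 3, 1): 10 + (-6) + 14 = 18
σ = (3, 1, 2): 11 + 1 + 22 = 34
σ = (3, 2, 1): 11 + 14 + 14 = 39
Optimal value attained by: σ = (1, 2, 3).
Answer: det⊕(C) = 48; verdict: NONSINGULAR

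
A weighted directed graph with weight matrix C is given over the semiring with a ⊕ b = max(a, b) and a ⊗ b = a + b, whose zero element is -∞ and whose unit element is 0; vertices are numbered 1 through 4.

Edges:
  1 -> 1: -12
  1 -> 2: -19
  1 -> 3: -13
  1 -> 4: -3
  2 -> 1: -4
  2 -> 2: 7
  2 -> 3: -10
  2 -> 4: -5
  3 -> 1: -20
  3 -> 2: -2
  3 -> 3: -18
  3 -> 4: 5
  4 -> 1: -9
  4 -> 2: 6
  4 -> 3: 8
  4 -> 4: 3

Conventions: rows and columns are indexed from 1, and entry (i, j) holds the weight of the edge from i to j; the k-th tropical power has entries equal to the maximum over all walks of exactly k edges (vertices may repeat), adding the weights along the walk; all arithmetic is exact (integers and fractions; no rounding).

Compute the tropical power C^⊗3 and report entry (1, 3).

C^⊗2:
  [-12, 3, 5, 0]
  [3, 14, 3, 2]
  [-4, 11, 13, 8]
  [2, 13, 11, 13]
C^⊗3:
  [-1, 10, 8, 10]
  [10, 21, 10, 9]
  [7, 18, 16, 18]
  [9, 20, 21, 16]
Key observation: the optimum is the walk 1->4->4->3, with weight (-3) + 3 + 8 = 8.
Optimal value attained by: walk 1->4->4->3.
Answer: (C^⊗3)[1][3] = 8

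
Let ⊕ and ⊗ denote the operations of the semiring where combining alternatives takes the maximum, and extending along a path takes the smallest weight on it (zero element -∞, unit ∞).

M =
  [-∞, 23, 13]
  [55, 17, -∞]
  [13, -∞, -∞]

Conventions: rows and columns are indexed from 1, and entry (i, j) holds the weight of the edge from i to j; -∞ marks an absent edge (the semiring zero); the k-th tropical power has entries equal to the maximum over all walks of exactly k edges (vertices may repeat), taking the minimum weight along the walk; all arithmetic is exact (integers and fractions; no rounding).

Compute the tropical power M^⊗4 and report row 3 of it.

M^⊗2:
  [23, 17, -∞]
  [17, 23, 13]
  [-∞, 13, 13]
M^⊗3:
  [17, 23, 13]
  [23, 17, 13]
  [13, 13, -∞]
M^⊗4:
  [23, 17, 13]
  [17, 23, 13]
  [13, 13, 13]
Answer: row 3 of M^⊗4 = [13, 13, 13]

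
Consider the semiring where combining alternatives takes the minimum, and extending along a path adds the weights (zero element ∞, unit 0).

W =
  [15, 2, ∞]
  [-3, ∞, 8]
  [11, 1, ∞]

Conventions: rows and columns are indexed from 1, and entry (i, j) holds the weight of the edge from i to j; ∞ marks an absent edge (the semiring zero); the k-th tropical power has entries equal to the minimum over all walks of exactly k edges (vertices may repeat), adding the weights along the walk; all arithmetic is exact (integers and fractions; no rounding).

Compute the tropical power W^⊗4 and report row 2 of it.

W^⊗2:
  [-1, 17, 10]
  [12, -1, ∞]
  [-2, 13, 9]
W^⊗3:
  [14, 1, 25]
  [-4, 14, 7]
  [10, 0, 21]
W^⊗4:
  [-2, 16, 9]
  [11, -2, 22]
  [-3, 12, 8]
Answer: row 2 of W^⊗4 = [11, -2, 22]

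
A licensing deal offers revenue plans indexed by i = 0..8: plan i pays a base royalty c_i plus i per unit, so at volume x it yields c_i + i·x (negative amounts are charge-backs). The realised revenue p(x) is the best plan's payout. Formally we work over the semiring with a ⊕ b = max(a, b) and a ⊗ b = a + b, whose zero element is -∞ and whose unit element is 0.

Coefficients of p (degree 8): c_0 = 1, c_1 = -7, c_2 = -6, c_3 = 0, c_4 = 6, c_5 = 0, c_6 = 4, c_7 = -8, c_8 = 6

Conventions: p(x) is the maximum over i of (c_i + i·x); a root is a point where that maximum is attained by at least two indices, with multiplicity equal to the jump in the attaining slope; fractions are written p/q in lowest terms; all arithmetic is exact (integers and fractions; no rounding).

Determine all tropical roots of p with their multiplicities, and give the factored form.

hull edge (i=0, c=1) to (i=4, c=6): slope 5/4, span 4
hull edge (i=4, c=6) to (i=8, c=6): slope 0, span 4
Factored form: p(x) = 6 ⊗ (x ⊕ (-5/4)) ⊗ (x ⊕ (-5/4)) ⊗ (x ⊕ (-5/4)) ⊗ (x ⊕ (-5/4)) ⊗ (x ⊕ 0) ⊗ (x ⊕ 0) ⊗ (x ⊕ 0) ⊗ (x ⊕ 0)
Answer: roots = -5/4 (mult 4), 0 (mult 4)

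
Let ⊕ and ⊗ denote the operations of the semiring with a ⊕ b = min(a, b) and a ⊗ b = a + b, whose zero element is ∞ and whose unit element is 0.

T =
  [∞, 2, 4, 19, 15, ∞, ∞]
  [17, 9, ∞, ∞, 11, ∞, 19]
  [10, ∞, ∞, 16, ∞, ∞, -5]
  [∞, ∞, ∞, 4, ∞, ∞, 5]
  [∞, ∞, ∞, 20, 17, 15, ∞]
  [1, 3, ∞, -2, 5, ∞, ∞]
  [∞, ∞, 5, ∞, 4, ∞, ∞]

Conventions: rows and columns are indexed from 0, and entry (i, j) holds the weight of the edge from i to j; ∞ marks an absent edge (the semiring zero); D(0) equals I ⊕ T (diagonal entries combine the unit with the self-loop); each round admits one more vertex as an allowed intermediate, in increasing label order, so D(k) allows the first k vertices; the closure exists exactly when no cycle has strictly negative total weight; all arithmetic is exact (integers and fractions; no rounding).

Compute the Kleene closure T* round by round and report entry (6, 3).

D(0):
  [0, 2, 4, 19, 15, ∞, ∞]
  [17, 0, ∞, ∞, 11, ∞, 19]
  [10, ∞, 0, 16, ∞, ∞, -5]
  [∞, ∞, ∞, 0, ∞, ∞, 5]
  [∞, ∞, ∞, 20, 0, 15, ∞]
  [1, 3, ∞, -2, 5, 0, ∞]
  [∞, ∞, 5, ∞, 4, ∞, 0]
D(1):
  [0, 2, 4, 19, 15, ∞, ∞]
  [17, 0, 21, 36, 11, ∞, 19]
  [10, 12, 0, 16, 25, ∞, -5]
  [∞, ∞, ∞, 0, ∞, ∞, 5]
  [∞, ∞, ∞, 20, 0, 15, ∞]
  [1, 3, 5, -2, 5, 0, ∞]
  [∞, ∞, 5, ∞, 4, ∞, 0]
D(2):
  [0, 2, 4, 19, 13, ∞, 21]
  [17, 0, 21, 36, 11, ∞, 19]
  [10, 12, 0, 16, 23, ∞, -5]
  [∞, ∞, ∞, 0, ∞, ∞, 5]
  [∞, ∞, ∞, 20, 0, 15, ∞]
  [1, 3, 5, -2, 5, 0, 22]
  [∞, ∞, 5, ∞, 4, ∞, 0]
D(3):
  [0, 2, 4, 19, 13, ∞, -1]
  [17, 0, 21, 36, 11, ∞, 16]
  [10, 12, 0, 16, 23, ∞, -5]
  [∞, ∞, ∞, 0, ∞, ∞, 5]
  [∞, ∞, ∞, 20, 0, 15, ∞]
  [1, 3, 5, -2, 5, 0, 0]
  [15, 17, 5, 21, 4, ∞, 0]
D(4):
  [0, 2, 4, 19, 13, ∞, -1]
  [17, 0, 21, 36, 11, ∞, 16]
  [10, 12, 0, 16, 23, ∞, -5]
  [∞, ∞, ∞, 0, ∞, ∞, 5]
  [∞, ∞, ∞, 20, 0, 15, 25]
  [1, 3, 5, -2, 5, 0, 0]
  [15, 17, 5, 21, 4, ∞, 0]
D(5):
  [0, 2, 4, 19, 13, 28, -1]
  [17, 0, 21, 31, 11, 26, 16]
  [10, 12, 0, 16, 23, 38, -5]
  [∞, ∞, ∞, 0, ∞, ∞, 5]
  [∞, ∞, ∞, 20, 0, 15, 25]
  [1, 3, 5, -2, 5, 0, 0]
  [15, 17, 5, 21, 4, 19, 0]
D(6):
  [0, 2, 4, 19, 13, 28, -1]
  [17, 0, 21, 24, 11, 26, 16]
  [10, 12, 0, 16, 23, 38, -5]
  [∞, ∞, ∞, 0, ∞, ∞, 5]
  [16, 18, 20, 13, 0, 15, 15]
  [1, 3, 5, -2, 5, 0, 0]
  [15, 17, 5, 17, 4, 19, 0]
D(7):
  [0, 2, 4, 16, 3, 18, -1]
  [17, 0, 21, 24, 11, 26, 16]
  [10, 12, 0, 12, -1, 14, -5]
  [20, 22, 10, 0, 9, 24, 5]
  [16, 18, 20, 13, 0, 15, 15]
  [1, 3, 5, -2, 4, 0, 0]
  [15, 17, 5, 17, 4, 19, 0]
Answer: T*[6][3] = 17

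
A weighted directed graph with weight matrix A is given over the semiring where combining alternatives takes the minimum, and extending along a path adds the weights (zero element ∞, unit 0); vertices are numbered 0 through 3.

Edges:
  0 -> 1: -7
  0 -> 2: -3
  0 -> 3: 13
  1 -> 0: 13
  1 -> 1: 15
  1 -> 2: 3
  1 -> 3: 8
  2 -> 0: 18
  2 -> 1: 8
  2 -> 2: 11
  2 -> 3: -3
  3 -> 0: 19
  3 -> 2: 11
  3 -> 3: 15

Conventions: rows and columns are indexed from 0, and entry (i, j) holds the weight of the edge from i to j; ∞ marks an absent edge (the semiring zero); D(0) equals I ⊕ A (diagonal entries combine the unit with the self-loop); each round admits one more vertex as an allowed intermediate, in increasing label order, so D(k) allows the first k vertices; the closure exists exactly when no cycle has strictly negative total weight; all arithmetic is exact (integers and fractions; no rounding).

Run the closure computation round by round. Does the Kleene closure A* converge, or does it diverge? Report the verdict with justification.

D(0):
  [0, -7, -3, 13]
  [13, 0, 3, 8]
  [18, 8, 0, -3]
  [19, ∞, 11, 0]
D(1):
  [0, -7, -3, 13]
  [13, 0, 3, 8]
  [18, 8, 0, -3]
  [19, 12, 11, 0]
D(2):
  [0, -7, -4, 1]
  [13, 0, 3, 8]
  [18, 8, 0, -3]
  [19, 12, 11, 0]
D(3):
  [0, -7, -4, -7]
  [13, 0, 3, 0]
  [18, 8, 0, -3]
  [19, 12, 11, 0]
D(4):
  [0, -7, -4, -7]
  [13, 0, 3, 0]
  [16, 8, 0, -3]
  [19, 12, 11, 0]
Key observation: every diagonal entry stays at the unit through all rounds, so no improving cycle exists.
Answer: CONVERGES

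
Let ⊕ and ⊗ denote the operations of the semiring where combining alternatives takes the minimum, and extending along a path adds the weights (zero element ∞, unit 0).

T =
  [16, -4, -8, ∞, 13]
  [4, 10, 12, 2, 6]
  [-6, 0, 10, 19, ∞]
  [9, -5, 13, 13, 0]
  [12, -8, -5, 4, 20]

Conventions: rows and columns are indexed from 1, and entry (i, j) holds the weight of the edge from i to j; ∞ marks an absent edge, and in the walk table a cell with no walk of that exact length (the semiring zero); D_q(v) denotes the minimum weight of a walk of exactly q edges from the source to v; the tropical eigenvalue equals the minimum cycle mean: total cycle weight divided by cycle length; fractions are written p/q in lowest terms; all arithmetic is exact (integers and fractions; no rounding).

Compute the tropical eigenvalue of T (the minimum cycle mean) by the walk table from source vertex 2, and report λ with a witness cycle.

q=0: [∞, 0, ∞, ∞, ∞]
q=1: [4, 10, 12, 2, 6]
q=2: [6, -3, -4, 10, 2]
q=3: [-10, -6, -3, -1, 3]
q=4: [-9, -14, -18, -4, -1]
q=5: [-24, -18, -17, -12, -8]
Optimal cycle mean attained by: cycle 1->3->1, total (-8) + (-6), length 2.
Answer: λ = -7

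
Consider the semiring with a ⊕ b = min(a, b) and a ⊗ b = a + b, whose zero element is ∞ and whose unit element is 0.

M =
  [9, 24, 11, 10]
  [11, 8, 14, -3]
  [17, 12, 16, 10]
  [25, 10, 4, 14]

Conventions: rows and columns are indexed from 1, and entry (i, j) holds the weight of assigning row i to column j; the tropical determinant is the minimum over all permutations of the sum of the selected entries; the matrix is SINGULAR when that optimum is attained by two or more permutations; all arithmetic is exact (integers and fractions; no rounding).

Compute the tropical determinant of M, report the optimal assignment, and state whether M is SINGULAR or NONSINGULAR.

σ = (1, 2, 3, 4): 9 + 8 + 16 + 14 = 47
σ = (1, 2, 4, 3): 9 + 8 + 10 + 4 = 31
σ = (1, 3, 2, 4): 9 + 14 + 12 + 14 = 49
σ = (1, 3, 4, 2): 9 + 14 + 10 + 10 = 43
σ = (1, 4, 2, 3): 9 + (-3) + 12 + 4 = 22
σ = (1, 4, 3, 2): 9 + (-3) + 16 + 10 = 32
σ = (2, 1, 3, 4): 24 + 11 + 16 + 14 = 65
σ = (2, 1, 4, 3): 24 + 11 + 10 + 4 = 49
σ = (2, 3, 1, 4): 24 + 14 + 17 + 14 = 69
σ = (2, 3, 4, 1): 24 + 14 + 10 + 25 = 73
σ = (2, 4, 1, 3): 24 + (-3) + 17 + 4 = 42
σ = (2, 4, 3, 1): 24 + (-3) + 16 + 25 = 62
σ = (3, 1, 2, 4): 11 + 11 + 12 + 14 = 48
σ = (3, 1, 4, 2): 11 + 11 + 10 + 10 = 42
σ = (3, 2, 1, 4): 11 + 8 + 17 + 14 = 50
σ = (3, 2, 4, 1): 11 + 8 + 10 + 25 = 54
σ = (3, 4, 1, 2): 11 + (-3) + 17 + 10 = 35
σ = (3, 4, 2, 1): 11 + (-3) + 12 + 25 = 45
σ = (4, 1, 2, 3): 10 + 11 + 12 + 4 = 37
σ = (4, 1, 3, 2): 10 + 11 + 16 + 10 = 47
σ = (4, 2, 1, 3): 10 + 8 + 17 + 4 = 39
σ = (4, 2, 3, 1): 10 + 8 + 16 + 25 = 59
σ = (4, 3, 1, 2): 10 + 14 + 17 + 10 = 51
σ = (4, 3, 2, 1): 10 + 14 + 12 + 25 = 61
Optimal value attained by: σ = (1, 4, 2, 3).
Answer: det⊕(M) = 22; verdict: NONSINGULAR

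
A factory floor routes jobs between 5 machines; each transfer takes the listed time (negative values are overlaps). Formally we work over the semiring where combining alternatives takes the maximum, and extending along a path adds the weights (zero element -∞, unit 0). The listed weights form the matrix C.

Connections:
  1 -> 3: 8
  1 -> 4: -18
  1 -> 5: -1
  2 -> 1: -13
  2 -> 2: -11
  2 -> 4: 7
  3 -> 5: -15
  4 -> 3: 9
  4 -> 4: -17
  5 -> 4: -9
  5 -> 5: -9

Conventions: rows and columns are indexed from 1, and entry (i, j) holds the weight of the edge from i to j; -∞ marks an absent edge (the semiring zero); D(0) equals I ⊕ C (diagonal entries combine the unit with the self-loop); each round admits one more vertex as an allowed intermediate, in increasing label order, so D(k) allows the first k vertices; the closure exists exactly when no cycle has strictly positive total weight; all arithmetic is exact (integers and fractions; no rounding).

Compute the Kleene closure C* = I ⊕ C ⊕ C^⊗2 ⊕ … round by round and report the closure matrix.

D(0):
  [0, -∞, 8, -18, -1]
  [-13, 0, -∞, 7, -∞]
  [-∞, -∞, 0, -∞, -15]
  [-∞, -∞, 9, 0, -∞]
  [-∞, -∞, -∞, -9, 0]
D(1):
  [0, -∞, 8, -18, -1]
  [-13, 0, -5, 7, -14]
  [-∞, -∞, 0, -∞, -15]
  [-∞, -∞, 9, 0, -∞]
  [-∞, -∞, -∞, -9, 0]
D(2):
  [0, -∞, 8, -18, -1]
  [-13, 0, -5, 7, -14]
  [-∞, -∞, 0, -∞, -15]
  [-∞, -∞, 9, 0, -∞]
  [-∞, -∞, -∞, -9, 0]
D(3):
  [0, -∞, 8, -18, -1]
  [-13, 0, -5, 7, -14]
  [-∞, -∞, 0, -∞, -15]
  [-∞, -∞, 9, 0, -6]
  [-∞, -∞, -∞, -9, 0]
D(4):
  [0, -∞, 8, -18, -1]
  [-13, 0, 16, 7, 1]
  [-∞, -∞, 0, -∞, -15]
  [-∞, -∞, 9, 0, -6]
  [-∞, -∞, 0, -9, 0]
D(5):
  [0, -∞, 8, -10, -1]
  [-13, 0, 16, 7, 1]
  [-∞, -∞, 0, -24, -15]
  [-∞, -∞, 9, 0, -6]
  [-∞, -∞, 0, -9, 0]
Answer: C* = [[0, -∞, 8, -10, -1], [-13, 0, 16, 7, 1], [-∞, -∞, 0, -24, -15], [-∞, -∞, 9, 0, -6], [-∞, -∞, 0, -9, 0]]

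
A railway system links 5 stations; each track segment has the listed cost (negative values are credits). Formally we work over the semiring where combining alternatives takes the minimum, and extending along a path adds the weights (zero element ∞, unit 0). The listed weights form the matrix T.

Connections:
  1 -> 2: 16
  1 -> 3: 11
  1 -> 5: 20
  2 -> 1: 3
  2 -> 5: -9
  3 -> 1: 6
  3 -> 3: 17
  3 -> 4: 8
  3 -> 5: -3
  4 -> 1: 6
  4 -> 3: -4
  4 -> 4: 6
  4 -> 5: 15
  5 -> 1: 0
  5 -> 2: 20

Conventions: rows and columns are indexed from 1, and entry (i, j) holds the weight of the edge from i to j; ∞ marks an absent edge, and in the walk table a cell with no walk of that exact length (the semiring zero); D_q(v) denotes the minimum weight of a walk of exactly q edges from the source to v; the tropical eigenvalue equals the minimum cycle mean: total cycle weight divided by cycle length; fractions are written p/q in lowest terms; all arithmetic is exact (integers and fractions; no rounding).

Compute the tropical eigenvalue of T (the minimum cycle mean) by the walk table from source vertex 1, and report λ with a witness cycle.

q=0: [0, ∞, ∞, ∞, ∞]
q=1: [∞, 16, 11, ∞, 20]
q=2: [17, 40, 28, 19, 7]
q=3: [7, 27, 15, 25, 25]
q=4: [21, 23, 18, 23, 12]
q=5: [12, 32, 19, 26, 14]
Optimal cycle mean attained by: cycle 3->4->3, total 8 + (-4), length 2.
Answer: λ = 2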